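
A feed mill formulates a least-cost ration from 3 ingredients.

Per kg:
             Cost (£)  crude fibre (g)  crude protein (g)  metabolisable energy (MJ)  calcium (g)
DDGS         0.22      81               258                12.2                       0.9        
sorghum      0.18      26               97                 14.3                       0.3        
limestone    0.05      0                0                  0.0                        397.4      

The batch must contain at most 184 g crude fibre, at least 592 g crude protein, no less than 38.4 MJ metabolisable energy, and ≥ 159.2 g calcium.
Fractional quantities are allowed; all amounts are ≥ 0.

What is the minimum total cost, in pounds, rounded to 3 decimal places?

£0.629

This is a linear program. Let x1 = kg of DDGS, x2 = kg of sorghum, x3 = kg of limestone.
Minimise 0.22x1 + 0.18x2 + 0.05x3 s.t.:
  81x1 + 26x2 ≤ 184   (crude fibre)
  258x1 + 97x2 ≥ 592   (crude protein)
  12.2x1 + 14.3x2 ≥ 38.4   (metabolisable energy)
  0.9x1 + 0.3x2 + 397.4x3 ≥ 159.2   (calcium)
  x1, x2, x3 ≥ 0.
All 3 inputs are positive at the optimum. There the crude protein, metabolisable energy, calcium constraints are tight.
Solving gives x1 = 1.892, x2 = 1.071, x3 = 0.3955.
Hence cost = 0.22·1.892 + 0.18·1.071 + 0.05·0.3955 = £0.62880.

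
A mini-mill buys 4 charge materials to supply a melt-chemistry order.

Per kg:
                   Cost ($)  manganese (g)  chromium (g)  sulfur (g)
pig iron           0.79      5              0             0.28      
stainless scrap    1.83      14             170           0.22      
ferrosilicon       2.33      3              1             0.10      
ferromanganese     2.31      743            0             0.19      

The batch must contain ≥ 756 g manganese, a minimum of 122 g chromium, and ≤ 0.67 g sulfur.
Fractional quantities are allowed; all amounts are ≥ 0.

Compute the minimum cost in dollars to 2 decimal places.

$3.63

Treat it as an LP. Let x1 = kg of pig iron, x2 = kg of stainless scrap, x3 = kg of ferrosilicon, x4 = kg of ferromanganese.
Minimise 0.79x1 + 1.83x2 + 2.33x3 + 2.31x4 subject to:
  5x1 + 14x2 + 3x3 + 743x4 ≥ 756   (manganese)
  170x2 + 1x3 ≥ 122   (chromium)
  0.28x1 + 0.22x2 + 0.1x3 + 0.19x4 ≤ 0.67   (sulfur)
  x1, x2, x3, x4 ≥ 0.
The minimum-cost mix takes nothing from pig iron, ferrosilicon — only stainless scrap, ferromanganese. Binding constraints: manganese and chromium.
Optimal quantities: stainless scrap = 0.7176 kg, ferromanganese = 1.004 kg.
Cost = 1.83·0.7176 + 2.31·1.004 = 3.6324.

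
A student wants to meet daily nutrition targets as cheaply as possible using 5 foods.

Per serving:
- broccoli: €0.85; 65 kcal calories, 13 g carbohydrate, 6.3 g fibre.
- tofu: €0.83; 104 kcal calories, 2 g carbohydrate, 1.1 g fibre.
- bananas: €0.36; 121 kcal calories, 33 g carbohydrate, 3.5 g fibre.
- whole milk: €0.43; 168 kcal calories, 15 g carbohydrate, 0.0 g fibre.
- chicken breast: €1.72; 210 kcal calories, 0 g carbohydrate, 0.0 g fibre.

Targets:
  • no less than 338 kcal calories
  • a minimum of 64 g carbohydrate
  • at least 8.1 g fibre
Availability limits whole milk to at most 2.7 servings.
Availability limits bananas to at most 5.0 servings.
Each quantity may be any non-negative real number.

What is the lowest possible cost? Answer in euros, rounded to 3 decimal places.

€0.982

Let x1 = servings of broccoli, x2 = servings of tofu, x3 = servings of bananas, x4 = servings of whole milk, x5 = servings of chicken breast.
Minimise 0.85x1 + 0.83x2 + 0.36x3 + 0.43x4 + 1.72x5 with:
  65x1 + 104x2 + 121x3 + 168x4 + 210x5 ≥ 338   (calories)
  13x1 + 2x2 + 33x3 + 15x4 ≥ 64   (carbohydrate)
  6.3x1 + 1.1x2 + 3.5x3 ≥ 8.1   (fibre)
  x4 ≤ 2.7
  x3 ≤ 5
  x1, x2, x3, x4, x5 ≥ 0.
At the optimum only bananas, whole milk are positive (broccoli, tofu, chicken breast = 0). There the calories and fibre constraints are tight.
Solving gives x3 = 2.3143, x4 = 0.34507.
Total cost: 0.36·2.3143 + 0.43·0.34507 = 0.98153.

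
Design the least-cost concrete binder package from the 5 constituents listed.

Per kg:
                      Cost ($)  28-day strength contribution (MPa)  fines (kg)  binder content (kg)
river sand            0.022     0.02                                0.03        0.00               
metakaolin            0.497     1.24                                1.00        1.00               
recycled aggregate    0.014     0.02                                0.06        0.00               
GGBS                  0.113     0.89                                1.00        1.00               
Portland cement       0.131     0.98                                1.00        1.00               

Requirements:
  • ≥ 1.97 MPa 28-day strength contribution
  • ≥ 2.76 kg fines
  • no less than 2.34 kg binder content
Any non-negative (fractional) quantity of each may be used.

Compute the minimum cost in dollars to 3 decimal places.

Treat it as an LP. Let x1 = kg of river sand, x2 = kg of metakaolin, x3 = kg of recycled aggregate, x4 = kg of GGBS, x5 = kg of Portland cement.
Minimise 0.022x1 + 0.497x2 + 0.014x3 + 0.113x4 + 0.131x5 with:
  0.02x1 + 1.24x2 + 0.02x3 + 0.89x4 + 0.98x5 ≥ 1.97   (28-day strength contribution)
  0.03x1 + 1x2 + 0.06x3 + 1x4 + 1x5 ≥ 2.76   (fines)
  1x2 + 1x4 + 1x5 ≥ 2.34   (binder content)
  x1, x2, x3, x4, x5 ≥ 0.
At the optimum only GGBS is positive (river sand, metakaolin, recycled aggregate, Portland cement = 0). The fines requirement is met with equality.
Optimal quantities: GGBS = 2.76 kg.
Objective = 0.113·2.76 = 0.31188.

$0.312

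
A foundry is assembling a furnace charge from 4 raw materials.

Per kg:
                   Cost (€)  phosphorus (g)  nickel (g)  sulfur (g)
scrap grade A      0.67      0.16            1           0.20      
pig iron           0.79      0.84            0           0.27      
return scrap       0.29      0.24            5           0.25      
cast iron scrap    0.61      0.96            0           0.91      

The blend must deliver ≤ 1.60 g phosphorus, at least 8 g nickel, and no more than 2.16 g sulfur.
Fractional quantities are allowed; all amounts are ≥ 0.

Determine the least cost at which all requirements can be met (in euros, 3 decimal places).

Let x1 = kg of scrap grade A, x2 = kg of pig iron, x3 = kg of return scrap, x4 = kg of cast iron scrap.
Minimise 0.67x1 + 0.79x2 + 0.29x3 + 0.61x4 subject to:
  0.16x1 + 0.84x2 + 0.24x3 + 0.96x4 ≤ 1.6   (phosphorus)
  1x1 + 5x3 ≥ 8   (nickel)
  0.2x1 + 0.27x2 + 0.25x3 + 0.91x4 ≤ 2.16   (sulfur)
  x1, x2, x3, x4 ≥ 0.
At the optimum only return scrap is positive (scrap grade A, pig iron, cast iron scrap = 0). The nickel requirement is met with equality.
Optimal quantities: return scrap = 1.6 kg.
Cost = 0.29·1.6 = 0.46400.

€0.464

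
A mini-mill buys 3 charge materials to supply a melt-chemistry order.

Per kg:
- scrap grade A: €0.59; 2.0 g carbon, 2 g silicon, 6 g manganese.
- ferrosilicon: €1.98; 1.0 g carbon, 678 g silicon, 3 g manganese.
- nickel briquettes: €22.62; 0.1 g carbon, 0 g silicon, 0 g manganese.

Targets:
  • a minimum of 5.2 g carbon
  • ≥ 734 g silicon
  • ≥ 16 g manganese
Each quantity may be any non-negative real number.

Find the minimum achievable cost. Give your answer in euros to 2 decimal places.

€3.39

Set it up as a linear program. Let x1 = kg of scrap grade A, x2 = kg of ferrosilicon, x3 = kg of nickel briquettes.
min 0.59x1 + 1.98x2 + 22.62x3 subject to:
  2x1 + 1x2 + 0.1x3 ≥ 5.2   (carbon)
  2x1 + 678x2 ≥ 734   (silicon)
  6x1 + 3x2 ≥ 16   (manganese)
  x1, x2, x3 ≥ 0.
At the optimum only scrap grade A, ferrosilicon are positive (nickel briquettes = 0). The silicon and manganese requirements are met with equality.
So scrap grade A = 2.129 kg, ferrosilicon = 1.076 kg.
Total cost: 0.59·2.129 + 1.98·1.076 = 3.3866.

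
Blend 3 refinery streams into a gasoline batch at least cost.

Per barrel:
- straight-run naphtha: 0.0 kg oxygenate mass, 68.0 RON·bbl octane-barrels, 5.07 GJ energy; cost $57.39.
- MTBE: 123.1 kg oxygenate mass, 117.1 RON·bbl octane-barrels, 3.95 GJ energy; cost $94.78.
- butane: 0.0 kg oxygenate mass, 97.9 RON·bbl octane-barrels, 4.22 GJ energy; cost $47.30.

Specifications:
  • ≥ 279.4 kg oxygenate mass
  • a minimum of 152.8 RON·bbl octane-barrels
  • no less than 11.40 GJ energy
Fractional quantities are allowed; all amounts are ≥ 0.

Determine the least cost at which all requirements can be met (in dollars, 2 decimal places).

This is a linear program. Let x1 = barrels of straight-run naphtha, x2 = barrels of MTBE, x3 = barrels of butane.
min 57.39x1 + 94.78x2 + 47.3x3 with:
  123.1x2 ≥ 279.4   (oxygenate mass)
  68x1 + 117.1x2 + 97.9x3 ≥ 152.8   (octane-barrels)
  5.07x1 + 3.95x2 + 4.22x3 ≥ 11.4   (energy)
  x1, x2, x3 ≥ 0.
The cheapest feasible vertex uses only MTBE, butane; straight-run naphtha is not used. There the oxygenate mass and energy constraints are tight.
That vertex is x2 = 2.2697, x3 = 0.57694.
Cost = 94.78·2.2697 + 47.3·0.57694 = 242.4114.

$242.41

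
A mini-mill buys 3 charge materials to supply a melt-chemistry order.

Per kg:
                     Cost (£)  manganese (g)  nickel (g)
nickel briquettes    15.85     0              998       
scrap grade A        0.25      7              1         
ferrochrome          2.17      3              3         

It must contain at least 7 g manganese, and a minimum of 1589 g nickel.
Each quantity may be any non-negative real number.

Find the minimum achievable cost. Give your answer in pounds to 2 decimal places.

£25.47

Treat it as an LP. Let x1 = kg of nickel briquettes, x2 = kg of scrap grade A, x3 = kg of ferrochrome.
Minimise 15.85x1 + 0.25x2 + 2.17x3 s.t.:
  7x2 + 3x3 ≥ 7   (manganese)
  998x1 + 1x2 + 3x3 ≥ 1589   (nickel)
  x1, x2, x3 ≥ 0.
The optimal basis is {nickel briquettes, scrap grade A}; ferrochrome drops out. Binding constraints: manganese and nickel.
Optimal quantities: nickel briquettes = 1.591 kg, scrap grade A = 1 kg.
Cost = 15.85·1.591 + 0.25·1 = 25.4674.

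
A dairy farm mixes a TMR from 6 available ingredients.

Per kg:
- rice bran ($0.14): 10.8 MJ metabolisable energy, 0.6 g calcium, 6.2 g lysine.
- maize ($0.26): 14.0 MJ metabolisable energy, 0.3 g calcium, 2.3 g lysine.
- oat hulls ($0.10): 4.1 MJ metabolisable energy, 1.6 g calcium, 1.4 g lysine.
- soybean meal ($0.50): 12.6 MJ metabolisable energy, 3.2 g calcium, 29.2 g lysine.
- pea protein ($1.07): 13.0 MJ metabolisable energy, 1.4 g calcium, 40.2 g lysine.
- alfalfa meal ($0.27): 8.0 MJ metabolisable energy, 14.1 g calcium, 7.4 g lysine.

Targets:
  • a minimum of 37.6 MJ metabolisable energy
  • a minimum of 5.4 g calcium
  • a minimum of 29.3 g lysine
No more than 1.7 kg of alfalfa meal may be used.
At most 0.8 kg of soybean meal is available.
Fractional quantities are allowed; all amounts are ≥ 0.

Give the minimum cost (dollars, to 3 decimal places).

Let x1 = kg of rice bran, x2 = kg of maize, x3 = kg of oat hulls, x4 = kg of soybean meal, x5 = kg of pea protein, x6 = kg of alfalfa meal.
Minimise 0.14x1 + 0.26x2 + 0.1x3 + 0.5x4 + 1.07x5 + 0.27x6 with:
  10.8x1 + 14x2 + 4.1x3 + 12.6x4 + 13x5 + 8x6 ≥ 37.6   (metabolisable energy)
  0.6x1 + 0.3x2 + 1.6x3 + 3.2x4 + 1.4x5 + 14.1x6 ≥ 5.4   (calcium)
  6.2x1 + 2.3x2 + 1.4x3 + 29.2x4 + 40.2x5 + 7.4x6 ≥ 29.3   (lysine)
  x6 ≤ 1.7
  x4 ≤ 0.8
  x1, x2, x3, x4, x5, x6 ≥ 0.
The minimum-cost mix takes nothing from maize, oat hulls, pea protein — only rice bran, soybean meal, alfalfa meal. The metabolisable energy, calcium, lysine requirements are met with equality.
Solving gives x1 = 2.964, x4 = 0.3279, x6 = 0.1824.
Total cost: 0.14·2.964 + 0.5·0.3279 + 0.27·0.1824 = 0.62816.

$0.628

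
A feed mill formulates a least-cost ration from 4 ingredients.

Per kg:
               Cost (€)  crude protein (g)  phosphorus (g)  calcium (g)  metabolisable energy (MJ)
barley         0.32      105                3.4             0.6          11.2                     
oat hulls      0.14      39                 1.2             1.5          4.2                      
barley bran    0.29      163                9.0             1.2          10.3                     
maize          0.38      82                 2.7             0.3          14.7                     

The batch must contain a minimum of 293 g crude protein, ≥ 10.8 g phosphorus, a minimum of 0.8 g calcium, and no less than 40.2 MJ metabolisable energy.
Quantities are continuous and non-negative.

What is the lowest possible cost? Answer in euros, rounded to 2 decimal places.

This is a linear program. Let x1 = kg of barley, x2 = kg of oat hulls, x3 = kg of barley bran, x4 = kg of maize.
Minimise 0.32x1 + 0.14x2 + 0.29x3 + 0.38x4 with:
  105x1 + 39x2 + 163x3 + 82x4 ≥ 293   (crude protein)
  3.4x1 + 1.2x2 + 9x3 + 2.7x4 ≥ 10.8   (phosphorus)
  0.6x1 + 1.5x2 + 1.2x3 + 0.3x4 ≥ 0.8   (calcium)
  11.2x1 + 4.2x2 + 10.3x3 + 14.7x4 ≥ 40.2   (metabolisable energy)
  x1, x2, x3, x4 ≥ 0.
The cheapest feasible vertex uses only barley bran, maize; barley, oat hulls are not used. There the crude protein and metabolisable energy constraints are tight.
So barley bran = 0.6514 kg, maize = 2.278 kg.
Total cost: 0.29·0.6514 + 0.38·2.278 = 1.0545.

€1.05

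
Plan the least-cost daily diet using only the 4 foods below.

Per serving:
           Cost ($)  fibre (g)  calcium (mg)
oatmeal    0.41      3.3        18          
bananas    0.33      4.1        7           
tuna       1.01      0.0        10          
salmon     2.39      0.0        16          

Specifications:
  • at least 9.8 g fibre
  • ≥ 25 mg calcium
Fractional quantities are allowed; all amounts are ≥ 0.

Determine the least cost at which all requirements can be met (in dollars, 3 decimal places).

$0.885

Treat it as an LP. Let x1 = servings of oatmeal, x2 = servings of bananas, x3 = servings of tuna, x4 = servings of salmon.
Minimize 0.41x1 + 0.33x2 + 1.01x3 + 2.39x4 subject to:
  3.3x1 + 4.1x2 ≥ 9.8   (fibre)
  18x1 + 7x2 + 10x3 + 16x4 ≥ 25   (calcium)
  x1, x2, x3, x4 ≥ 0.
The optimal basis is {oatmeal, bananas}; tuna, salmon drop out. Binding constraints: fibre and calcium.
So oatmeal = 0.6686 servings, bananas = 1.852 servings.
Hence cost = 0.41·0.6686 + 0.33·1.852 = $0.88529.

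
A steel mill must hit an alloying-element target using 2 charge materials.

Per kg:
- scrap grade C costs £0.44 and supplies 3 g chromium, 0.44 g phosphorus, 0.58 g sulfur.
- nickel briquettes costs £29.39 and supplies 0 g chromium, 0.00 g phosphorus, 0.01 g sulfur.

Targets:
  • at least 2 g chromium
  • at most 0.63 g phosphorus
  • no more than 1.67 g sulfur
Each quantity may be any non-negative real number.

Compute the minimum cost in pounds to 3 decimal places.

Let x1 = kg of scrap grade C, x2 = kg of nickel briquettes.
min 0.44x1 + 29.39x2 with:
  3x1 ≥ 2   (chromium)
  0.44x1 ≤ 0.63   (phosphorus)
  0.58x1 + 0.01x2 ≤ 1.67   (sulfur)
  x1, x2 ≥ 0.
The optimal basis is {scrap grade C}; nickel briquettes drops out. There the chromium constraint is tight.
That vertex is x1 = 0.6667.
Cost = 0.44·0.6667 = 0.29335.

£0.293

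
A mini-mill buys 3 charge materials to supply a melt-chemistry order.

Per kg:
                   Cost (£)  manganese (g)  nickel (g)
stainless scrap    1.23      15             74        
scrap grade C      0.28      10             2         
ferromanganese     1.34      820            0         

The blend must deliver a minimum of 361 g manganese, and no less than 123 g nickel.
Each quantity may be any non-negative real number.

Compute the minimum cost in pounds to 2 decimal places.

Let x1 = kg of stainless scrap, x2 = kg of scrap grade C, x3 = kg of ferromanganese.
Minimize 1.23x1 + 0.28x2 + 1.34x3 s.t.:
  15x1 + 10x2 + 820x3 ≥ 361   (manganese)
  74x1 + 2x2 ≥ 123   (nickel)
  x1, x2, x3 ≥ 0.
The cheapest feasible vertex uses only stainless scrap, ferromanganese; scrap grade C is not used. The manganese and nickel requirements are met with equality.
Optimal quantities: stainless scrap = 1.662 kg, ferromanganese = 0.4098 kg.
Cost = 1.23·1.662 + 1.34·0.4098 = 2.5934.

£2.59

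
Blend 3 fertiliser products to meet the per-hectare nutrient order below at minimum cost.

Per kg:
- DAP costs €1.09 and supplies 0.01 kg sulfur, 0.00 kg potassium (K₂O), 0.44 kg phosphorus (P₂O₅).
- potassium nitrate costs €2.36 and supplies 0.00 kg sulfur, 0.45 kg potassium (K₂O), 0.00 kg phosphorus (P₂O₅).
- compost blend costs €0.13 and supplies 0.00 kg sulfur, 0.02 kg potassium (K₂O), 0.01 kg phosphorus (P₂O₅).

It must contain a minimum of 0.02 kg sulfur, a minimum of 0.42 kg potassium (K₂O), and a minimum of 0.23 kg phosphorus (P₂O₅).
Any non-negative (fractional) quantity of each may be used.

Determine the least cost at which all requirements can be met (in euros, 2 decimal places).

Treat it as an LP. Let x1 = kg of DAP, x2 = kg of potassium nitrate, x3 = kg of compost blend.
Minimise 1.09x1 + 2.36x2 + 0.13x3 with:
  0.01x1 ≥ 0.02   (sulfur)
  0.45x2 + 0.02x3 ≥ 0.42   (potassium (K₂O))
  0.44x1 + 0.01x3 ≥ 0.23   (phosphorus (P₂O₅))
  x1, x2, x3 ≥ 0.
The cheapest feasible vertex uses only DAP, potassium nitrate; compost blend is not used. There the sulfur and potassium (K₂O) constraints are tight.
Optimal quantities: DAP = 2 kg, potassium nitrate = 0.9333 kg.
Total cost: 1.09·2 + 2.36·0.9333 = 4.3826.

€4.38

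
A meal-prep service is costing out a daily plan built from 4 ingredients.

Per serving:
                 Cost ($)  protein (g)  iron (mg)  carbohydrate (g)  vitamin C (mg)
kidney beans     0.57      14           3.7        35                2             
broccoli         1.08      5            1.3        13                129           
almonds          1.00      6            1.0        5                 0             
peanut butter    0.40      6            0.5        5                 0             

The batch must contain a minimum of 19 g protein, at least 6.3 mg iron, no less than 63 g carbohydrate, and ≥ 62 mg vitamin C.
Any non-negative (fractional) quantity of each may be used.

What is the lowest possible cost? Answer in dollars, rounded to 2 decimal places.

Let x1 = servings of kidney beans, x2 = servings of broccoli, x3 = servings of almonds, x4 = servings of peanut butter.
Minimise 0.57x1 + 1.08x2 + 1x3 + 0.4x4 with:
  14x1 + 5x2 + 6x3 + 6x4 ≥ 19   (protein)
  3.7x1 + 1.3x2 + 1x3 + 0.5x4 ≥ 6.3   (iron)
  35x1 + 13x2 + 5x3 + 5x4 ≥ 63   (carbohydrate)
  2x1 + 129x2 ≥ 62   (vitamin C)
  x1, x2, x3, x4 ≥ 0.
The optimal basis is {kidney beans, broccoli}; almonds, peanut butter drop out. There the carbohydrate and vitamin C constraints are tight.
So kidney beans = 1.631 servings, broccoli = 0.4553 servings.
Cost = 0.57·1.631 + 1.08·0.4553 = 1.4214.

$1.42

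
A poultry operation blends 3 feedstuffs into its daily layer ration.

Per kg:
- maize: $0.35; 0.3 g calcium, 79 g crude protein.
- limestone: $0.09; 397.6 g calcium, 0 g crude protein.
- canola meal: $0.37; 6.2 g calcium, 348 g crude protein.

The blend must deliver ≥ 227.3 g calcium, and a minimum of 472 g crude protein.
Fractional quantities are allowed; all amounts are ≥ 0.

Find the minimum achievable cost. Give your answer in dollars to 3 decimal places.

$0.551

Set it up as a linear program. Let x1 = kg of maize, x2 = kg of limestone, x3 = kg of canola meal.
min 0.35x1 + 0.09x2 + 0.37x3 with:
  0.3x1 + 397.6x2 + 6.2x3 ≥ 227.3   (calcium)
  79x1 + 348x3 ≥ 472   (crude protein)
  x1, x2, x3 ≥ 0.
At the optimum only limestone, canola meal are positive (maize = 0). There the calcium and crude protein constraints are tight.
So limestone = 0.5505 kg, canola meal = 1.356 kg.
Total cost: 0.09·0.5505 + 0.37·1.356 = 0.55127.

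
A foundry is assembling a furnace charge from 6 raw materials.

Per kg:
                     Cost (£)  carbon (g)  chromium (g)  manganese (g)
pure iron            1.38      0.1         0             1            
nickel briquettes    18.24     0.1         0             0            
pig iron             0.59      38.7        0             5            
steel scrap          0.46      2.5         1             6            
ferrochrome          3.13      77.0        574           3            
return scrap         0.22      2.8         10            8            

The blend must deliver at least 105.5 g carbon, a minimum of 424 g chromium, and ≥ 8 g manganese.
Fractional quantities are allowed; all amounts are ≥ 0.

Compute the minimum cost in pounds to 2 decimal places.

Let x1 = kg of pure iron, x2 = kg of nickel briquettes, x3 = kg of pig iron, x4 = kg of steel scrap, x5 = kg of ferrochrome, x6 = kg of return scrap.
Minimize 1.38x1 + 18.24x2 + 0.59x3 + 0.46x4 + 3.13x5 + 0.22x6 subject to:
  0.1x1 + 0.1x2 + 38.7x3 + 2.5x4 + 77x5 + 2.8x6 ≥ 105.5   (carbon)
  1x4 + 574x5 + 10x6 ≥ 424   (chromium)
  1x1 + 5x3 + 6x4 + 3x5 + 8x6 ≥ 8   (manganese)
  x1, x2, x3, x4, x5, x6 ≥ 0.
The minimum-cost mix takes nothing from pure iron, nickel briquettes, steel scrap, return scrap — only pig iron, ferrochrome. Binding constraints: carbon and chromium.
Solving gives x3 = 1.256, x5 = 0.7387.
Cost = 0.59·1.256 + 3.13·0.7387 = 3.0532.

£3.05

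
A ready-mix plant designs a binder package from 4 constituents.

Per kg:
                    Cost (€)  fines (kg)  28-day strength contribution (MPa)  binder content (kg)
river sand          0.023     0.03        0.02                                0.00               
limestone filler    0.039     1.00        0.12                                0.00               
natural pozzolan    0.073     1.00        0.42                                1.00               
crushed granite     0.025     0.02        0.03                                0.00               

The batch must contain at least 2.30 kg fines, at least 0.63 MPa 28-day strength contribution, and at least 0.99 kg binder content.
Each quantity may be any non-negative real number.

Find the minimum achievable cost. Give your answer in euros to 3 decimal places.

This is a linear program. Let x1 = kg of river sand, x2 = kg of limestone filler, x3 = kg of natural pozzolan, x4 = kg of crushed granite.
Minimize 0.023x1 + 0.039x2 + 0.073x3 + 0.025x4 with:
  0.03x1 + 1x2 + 1x3 + 0.02x4 ≥ 2.3   (fines)
  0.02x1 + 0.12x2 + 0.42x3 + 0.03x4 ≥ 0.63   (28-day strength contribution)
  1x3 ≥ 0.99   (binder content)
  x1, x2, x3, x4 ≥ 0.
The cheapest feasible vertex uses only limestone filler, natural pozzolan; river sand, crushed granite are not used. Binding constraints: fines and 28-day strength contribution.
Solving gives x2 = 1.12, x3 = 1.18.
Cost = 0.039·1.12 + 0.073·1.18 = 0.12982.

€0.130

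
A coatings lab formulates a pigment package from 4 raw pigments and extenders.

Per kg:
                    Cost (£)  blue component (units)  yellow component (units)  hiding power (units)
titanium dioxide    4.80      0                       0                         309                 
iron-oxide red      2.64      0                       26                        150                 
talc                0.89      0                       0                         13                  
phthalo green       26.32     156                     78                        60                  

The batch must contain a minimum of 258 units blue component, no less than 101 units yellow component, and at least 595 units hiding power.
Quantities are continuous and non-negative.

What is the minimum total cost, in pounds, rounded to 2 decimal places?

This is a linear program. Let x1 = kg of titanium dioxide, x2 = kg of iron-oxide red, x3 = kg of talc, x4 = kg of phthalo green.
min 4.8x1 + 2.64x2 + 0.89x3 + 26.32x4 subject to:
  156x4 ≥ 258   (blue component)
  26x2 + 78x4 ≥ 101   (yellow component)
  309x1 + 150x2 + 13x3 + 60x4 ≥ 595   (hiding power)
  x1, x2, x3, x4 ≥ 0.
The cheapest feasible vertex uses only titanium dioxide, phthalo green; iron-oxide red, talc are not used. Binding constraints: blue component and hiding power.
So titanium dioxide = 1.604 kg, phthalo green = 1.654 kg.
Hence cost = 4.8·1.604 + 26.32·1.654 = £51.2325.

£51.23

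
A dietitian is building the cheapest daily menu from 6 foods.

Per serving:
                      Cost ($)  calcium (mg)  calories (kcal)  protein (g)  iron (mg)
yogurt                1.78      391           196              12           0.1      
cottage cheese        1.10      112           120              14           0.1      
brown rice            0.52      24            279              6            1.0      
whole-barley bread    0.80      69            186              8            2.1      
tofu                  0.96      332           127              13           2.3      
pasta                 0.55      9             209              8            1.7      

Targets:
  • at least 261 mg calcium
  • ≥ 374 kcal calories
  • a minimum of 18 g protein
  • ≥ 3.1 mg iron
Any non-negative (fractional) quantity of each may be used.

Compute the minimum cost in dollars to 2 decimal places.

Let x1 = servings of yogurt, x2 = servings of cottage cheese, x3 = servings of brown rice, x4 = servings of whole-barley bread, x5 = servings of tofu, x6 = servings of pasta.
min 1.78x1 + 1.1x2 + 0.52x3 + 0.8x4 + 0.96x5 + 0.55x6 with:
  391x1 + 112x2 + 24x3 + 69x4 + 332x5 + 9x6 ≥ 261   (calcium)
  196x1 + 120x2 + 279x3 + 186x4 + 127x5 + 209x6 ≥ 374   (calories)
  12x1 + 14x2 + 6x3 + 8x4 + 13x5 + 8x6 ≥ 18   (protein)
  0.1x1 + 0.1x2 + 1x3 + 2.1x4 + 2.3x5 + 1.7x6 ≥ 3.1   (iron)
  x1, x2, x3, x4, x5, x6 ≥ 0.
The cheapest feasible vertex uses only brown rice, tofu, pasta; yogurt, cottage cheese, whole-barley bread are not used. Binding constraints: calcium, calories, protein.
Optimal quantities: brown rice = 0.4861 servings, tofu = 0.7321 servings, pasta = 0.6957 servings.
Cost = 0.52·0.4861 + 0.96·0.7321 + 0.55·0.6957 = 1.3382.

$1.34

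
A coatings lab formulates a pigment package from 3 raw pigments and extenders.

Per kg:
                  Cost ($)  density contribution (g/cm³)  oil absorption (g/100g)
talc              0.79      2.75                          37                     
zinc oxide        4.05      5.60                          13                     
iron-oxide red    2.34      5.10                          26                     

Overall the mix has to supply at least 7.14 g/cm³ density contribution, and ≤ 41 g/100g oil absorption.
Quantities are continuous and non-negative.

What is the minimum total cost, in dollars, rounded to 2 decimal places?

Set it up as a linear program. Let x1 = kg of talc, x2 = kg of zinc oxide, x3 = kg of iron-oxide red.
Minimize 0.79x1 + 4.05x2 + 2.34x3 s.t.:
  2.75x1 + 5.6x2 + 5.1x3 ≥ 7.14   (density contribution)
  37x1 + 13x2 + 26x3 ≤ 41   (oil absorption)
  x1, x2, x3 ≥ 0.
At the optimum only talc, iron-oxide red are positive (zinc oxide = 0). Binding constraints: density contribution and oil absorption.
Optimal quantities: talc = 0.2002 kg, iron-oxide red = 1.292 kg.
Objective = 0.79·0.2002 + 2.34·1.292 = 3.1814.

$3.18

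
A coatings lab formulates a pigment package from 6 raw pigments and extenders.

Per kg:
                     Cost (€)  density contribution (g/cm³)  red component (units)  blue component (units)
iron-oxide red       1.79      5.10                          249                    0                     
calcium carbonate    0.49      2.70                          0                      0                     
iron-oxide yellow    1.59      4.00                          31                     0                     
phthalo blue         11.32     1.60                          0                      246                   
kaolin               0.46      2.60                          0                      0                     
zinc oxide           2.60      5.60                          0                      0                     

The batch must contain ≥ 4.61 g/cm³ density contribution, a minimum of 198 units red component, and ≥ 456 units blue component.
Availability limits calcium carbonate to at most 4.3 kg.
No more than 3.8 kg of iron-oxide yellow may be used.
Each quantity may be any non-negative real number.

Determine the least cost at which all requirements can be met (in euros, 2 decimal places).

€22.41

Set it up as a linear program. Let x1 = kg of iron-oxide red, x2 = kg of calcium carbonate, x3 = kg of iron-oxide yellow, x4 = kg of phthalo blue, x5 = kg of kaolin, x6 = kg of zinc oxide.
Minimize 1.79x1 + 0.49x2 + 1.59x3 + 11.32x4 + 0.46x5 + 2.6x6 s.t.:
  5.1x1 + 2.7x2 + 4x3 + 1.6x4 + 2.6x5 + 5.6x6 ≥ 4.61   (density contribution)
  249x1 + 31x3 ≥ 198   (red component)
  246x4 ≥ 456   (blue component)
  x2 ≤ 4.3
  x3 ≤ 3.8
  x1, x2, x3, x4, x5, x6 ≥ 0.
The optimal basis is {iron-oxide red, phthalo blue}; calcium carbonate, iron-oxide yellow, kaolin, zinc oxide drop out. Binding constraints: red component and blue component.
Optimal quantities: iron-oxide red = 0.7952 kg, phthalo blue = 1.854 kg.
Hence cost = 1.79·0.7952 + 11.32·1.854 = €22.4107.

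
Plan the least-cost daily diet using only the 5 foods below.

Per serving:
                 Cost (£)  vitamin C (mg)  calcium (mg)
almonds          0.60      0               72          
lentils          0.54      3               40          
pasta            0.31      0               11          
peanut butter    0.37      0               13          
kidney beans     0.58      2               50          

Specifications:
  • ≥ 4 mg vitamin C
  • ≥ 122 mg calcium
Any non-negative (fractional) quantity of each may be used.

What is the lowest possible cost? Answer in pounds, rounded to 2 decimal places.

£1.29

Let x1 = servings of almonds, x2 = servings of lentils, x3 = servings of pasta, x4 = servings of peanut butter, x5 = servings of kidney beans.
min 0.6x1 + 0.54x2 + 0.31x3 + 0.37x4 + 0.58x5 subject to:
  3x2 + 2x5 ≥ 4   (vitamin C)
  72x1 + 40x2 + 11x3 + 13x4 + 50x5 ≥ 122   (calcium)
  x1, x2, x3, x4, x5 ≥ 0.
The cheapest feasible vertex uses only almonds, lentils; pasta, peanut butter, kidney beans are not used. The vitamin C and calcium requirements are met with equality.
So almonds = 0.9537 servings, lentils = 1.333 servings.
Hence cost = 0.6·0.9537 + 0.54·1.333 = £1.2920.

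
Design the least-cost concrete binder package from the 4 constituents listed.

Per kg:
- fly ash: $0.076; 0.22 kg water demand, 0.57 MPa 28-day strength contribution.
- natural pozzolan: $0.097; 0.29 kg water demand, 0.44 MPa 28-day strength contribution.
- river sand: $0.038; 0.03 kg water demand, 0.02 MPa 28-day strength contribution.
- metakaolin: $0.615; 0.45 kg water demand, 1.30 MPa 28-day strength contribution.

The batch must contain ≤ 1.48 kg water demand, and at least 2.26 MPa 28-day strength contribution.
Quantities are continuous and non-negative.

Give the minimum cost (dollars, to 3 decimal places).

Let x1 = kg of fly ash, x2 = kg of natural pozzolan, x3 = kg of river sand, x4 = kg of metakaolin.
Minimise 0.076x1 + 0.097x2 + 0.038x3 + 0.615x4 s.t.:
  0.22x1 + 0.29x2 + 0.03x3 + 0.45x4 ≤ 1.48   (water demand)
  0.57x1 + 0.44x2 + 0.02x3 + 1.3x4 ≥ 2.26   (28-day strength contribution)
  x1, x2, x3, x4 ≥ 0.
The cheapest feasible vertex uses only fly ash; natural pozzolan, river sand, metakaolin are not used. Binding constraint: 28-day strength contribution.
That vertex is x1 = 3.965.
Hence cost = 0.076·3.965 = $0.30134.

$0.301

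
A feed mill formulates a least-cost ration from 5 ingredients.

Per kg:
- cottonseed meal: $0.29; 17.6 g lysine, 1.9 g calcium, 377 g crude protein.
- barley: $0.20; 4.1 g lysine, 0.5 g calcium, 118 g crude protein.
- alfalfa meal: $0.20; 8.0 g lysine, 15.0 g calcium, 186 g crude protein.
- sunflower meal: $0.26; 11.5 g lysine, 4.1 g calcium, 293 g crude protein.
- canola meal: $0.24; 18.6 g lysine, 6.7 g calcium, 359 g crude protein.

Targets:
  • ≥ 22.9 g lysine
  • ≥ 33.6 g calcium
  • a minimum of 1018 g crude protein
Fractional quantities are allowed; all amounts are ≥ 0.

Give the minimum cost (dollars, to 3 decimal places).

$0.776

Let x1 = kg of cottonseed meal, x2 = kg of barley, x3 = kg of alfalfa meal, x4 = kg of sunflower meal, x5 = kg of canola meal.
Minimize 0.29x1 + 0.2x2 + 0.2x3 + 0.26x4 + 0.24x5 with:
  17.6x1 + 4.1x2 + 8x3 + 11.5x4 + 18.6x5 ≥ 22.9   (lysine)
  1.9x1 + 0.5x2 + 15x3 + 4.1x4 + 6.7x5 ≥ 33.6   (calcium)
  377x1 + 118x2 + 186x3 + 293x4 + 359x5 ≥ 1018   (crude protein)
  x1, x2, x3, x4, x5 ≥ 0.
The optimal basis is {alfalfa meal, canola meal}; cottonseed meal, barley, sunflower meal drop out. There the calcium and crude protein constraints are tight.
Optimal quantities: alfalfa meal = 1.267 kg, canola meal = 2.179 kg.
Hence cost = 0.2·1.267 + 0.24·2.179 = $0.77636.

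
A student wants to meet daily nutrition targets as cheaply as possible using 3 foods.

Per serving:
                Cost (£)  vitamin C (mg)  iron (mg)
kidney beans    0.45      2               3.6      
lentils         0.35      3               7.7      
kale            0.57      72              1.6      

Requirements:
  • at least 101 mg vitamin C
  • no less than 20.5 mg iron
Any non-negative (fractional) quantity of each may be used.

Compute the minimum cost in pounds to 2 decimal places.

£1.58

Treat it as an LP. Let x1 = servings of kidney beans, x2 = servings of lentils, x3 = servings of kale.
Minimize 0.45x1 + 0.35x2 + 0.57x3 with:
  2x1 + 3x2 + 72x3 ≥ 101   (vitamin C)
  3.6x1 + 7.7x2 + 1.6x3 ≥ 20.5   (iron)
  x1, x2, x3 ≥ 0.
The optimal basis is {lentils, kale}; kidney beans drops out. There the vitamin C and iron constraints are tight.
Optimal quantities: lentils = 2.392 servings, kale = 1.303 servings.
Cost = 0.35·2.392 + 0.57·1.303 = 1.5799.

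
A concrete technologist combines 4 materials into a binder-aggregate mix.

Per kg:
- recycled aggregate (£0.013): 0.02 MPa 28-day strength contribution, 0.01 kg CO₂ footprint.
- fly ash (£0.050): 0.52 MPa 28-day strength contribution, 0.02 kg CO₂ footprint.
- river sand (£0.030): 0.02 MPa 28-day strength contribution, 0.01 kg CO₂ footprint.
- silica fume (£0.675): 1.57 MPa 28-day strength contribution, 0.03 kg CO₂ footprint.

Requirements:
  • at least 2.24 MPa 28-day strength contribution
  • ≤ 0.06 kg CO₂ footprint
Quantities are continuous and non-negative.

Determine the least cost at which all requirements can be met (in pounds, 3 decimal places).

£0.666

Let x1 = kg of recycled aggregate, x2 = kg of fly ash, x3 = kg of river sand, x4 = kg of silica fume.
Minimise 0.013x1 + 0.05x2 + 0.03x3 + 0.675x4 s.t.:
  0.02x1 + 0.52x2 + 0.02x3 + 1.57x4 ≥ 2.24   (28-day strength contribution)
  0.01x1 + 0.02x2 + 0.01x3 + 0.03x4 ≤ 0.06   (CO₂ footprint)
  x1, x2, x3, x4 ≥ 0.
The optimal basis is {fly ash, silica fume}; recycled aggregate, river sand drop out. The 28-day strength contribution and CO₂ footprint requirements are met with equality.
Solving gives x2 = 1.709, x4 = 0.8608.
Hence cost = 0.05·1.709 + 0.675·0.8608 = £0.66649.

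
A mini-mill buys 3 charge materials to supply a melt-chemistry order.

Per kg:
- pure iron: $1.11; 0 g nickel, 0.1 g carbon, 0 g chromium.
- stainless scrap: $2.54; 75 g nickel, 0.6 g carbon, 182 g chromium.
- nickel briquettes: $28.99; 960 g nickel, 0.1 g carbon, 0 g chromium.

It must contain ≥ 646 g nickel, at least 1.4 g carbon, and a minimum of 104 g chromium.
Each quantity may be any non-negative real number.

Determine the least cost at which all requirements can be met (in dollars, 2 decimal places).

Treat it as an LP. Let x1 = kg of pure iron, x2 = kg of stainless scrap, x3 = kg of nickel briquettes.
Minimise 1.11x1 + 2.54x2 + 28.99x3 with:
  75x2 + 960x3 ≥ 646   (nickel)
  0.1x1 + 0.6x2 + 0.1x3 ≥ 1.4   (carbon)
  182x2 ≥ 104   (chromium)
  x1, x2, x3 ≥ 0.
The cheapest feasible vertex uses only stainless scrap, nickel briquettes; pure iron is not used. There the nickel and carbon constraints are tight.
Optimal quantities: stainless scrap = 2.25 kg, nickel briquettes = 0.4971 kg.
Objective = 2.54·2.25 + 28.99·0.4971 = 20.1259.

$20.13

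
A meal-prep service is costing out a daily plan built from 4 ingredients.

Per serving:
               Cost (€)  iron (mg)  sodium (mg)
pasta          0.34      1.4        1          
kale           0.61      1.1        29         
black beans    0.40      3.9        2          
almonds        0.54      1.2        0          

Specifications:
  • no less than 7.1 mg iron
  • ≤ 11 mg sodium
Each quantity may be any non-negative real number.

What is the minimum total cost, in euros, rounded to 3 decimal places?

Treat it as an LP. Let x1 = servings of pasta, x2 = servings of kale, x3 = servings of black beans, x4 = servings of almonds.
min 0.34x1 + 0.61x2 + 0.4x3 + 0.54x4 s.t.:
  1.4x1 + 1.1x2 + 3.9x3 + 1.2x4 ≥ 7.1   (iron)
  1x1 + 29x2 + 2x3 ≤ 11   (sodium)
  x1, x2, x3, x4 ≥ 0.
At the optimum only black beans is positive (pasta, kale, almonds = 0). The iron requirement is met with equality.
Optimal quantities: black beans = 1.821 servings.
Total cost: 0.4·1.821 = 0.72840.

€0.728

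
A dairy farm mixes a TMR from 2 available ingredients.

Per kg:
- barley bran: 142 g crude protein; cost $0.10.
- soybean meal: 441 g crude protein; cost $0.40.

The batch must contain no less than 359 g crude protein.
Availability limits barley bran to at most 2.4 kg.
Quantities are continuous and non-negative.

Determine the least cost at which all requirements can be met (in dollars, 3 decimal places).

Treat it as an LP. Let x1 = kg of barley bran, x2 = kg of soybean meal.
Minimise 0.1x1 + 0.4x2 s.t.:
  142x1 + 441x2 ≥ 359   (crude protein)
  x1 ≤ 2.4
  x1, x2 ≥ 0.
Both inputs are positive at the optimum. Binding constraints: crude protein and the barley bran cap.
Optimal quantities: barley bran = 2.4 kg, soybean meal = 0.04127 kg.
Objective = 0.1·2.4 + 0.4·0.04127 = 0.25651.

$0.257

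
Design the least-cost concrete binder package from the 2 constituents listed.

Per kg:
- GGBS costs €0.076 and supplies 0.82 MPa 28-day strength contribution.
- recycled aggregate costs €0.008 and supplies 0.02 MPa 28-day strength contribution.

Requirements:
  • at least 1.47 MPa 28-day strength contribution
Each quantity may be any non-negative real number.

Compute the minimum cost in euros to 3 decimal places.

This is a linear program. Let x1 = kg of GGBS, x2 = kg of recycled aggregate.
Minimize 0.076x1 + 0.008x2 s.t.:
  0.82x1 + 0.02x2 ≥ 1.47   (28-day strength contribution)
  x1, x2 ≥ 0.
The minimum-cost mix takes nothing from recycled aggregate — only GGBS. Binding constraint: 28-day strength contribution.
So GGBS = 1.793 kg.
Cost = 0.076·1.793 = 0.13627.

€0.136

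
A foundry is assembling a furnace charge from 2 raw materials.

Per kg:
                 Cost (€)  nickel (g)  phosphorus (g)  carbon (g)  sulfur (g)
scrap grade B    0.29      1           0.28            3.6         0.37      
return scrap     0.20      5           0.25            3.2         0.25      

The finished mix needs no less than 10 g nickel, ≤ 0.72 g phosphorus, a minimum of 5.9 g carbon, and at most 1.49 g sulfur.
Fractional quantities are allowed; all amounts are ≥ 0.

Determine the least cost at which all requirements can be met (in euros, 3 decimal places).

Treat it as an LP. Let x1 = kg of scrap grade B, x2 = kg of return scrap.
Minimise 0.29x1 + 0.2x2 s.t.:
  1x1 + 5x2 ≥ 10   (nickel)
  0.28x1 + 0.25x2 ≤ 0.72   (phosphorus)
  3.6x1 + 3.2x2 ≥ 5.9   (carbon)
  0.37x1 + 0.25x2 ≤ 1.49   (sulfur)
  x1, x2 ≥ 0.
The optimal basis is {return scrap}; scrap grade B drops out. Binding constraint: nickel.
Solving gives x2 = 2.
Objective = 0.2·2 = 0.40000.

€0.400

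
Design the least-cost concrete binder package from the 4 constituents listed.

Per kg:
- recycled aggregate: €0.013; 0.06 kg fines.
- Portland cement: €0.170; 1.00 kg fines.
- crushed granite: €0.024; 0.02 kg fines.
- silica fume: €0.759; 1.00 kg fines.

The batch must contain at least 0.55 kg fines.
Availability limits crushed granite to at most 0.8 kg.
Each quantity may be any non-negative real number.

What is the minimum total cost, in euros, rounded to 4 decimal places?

Let x1 = kg of recycled aggregate, x2 = kg of Portland cement, x3 = kg of crushed granite, x4 = kg of silica fume.
Minimise 0.013x1 + 0.17x2 + 0.024x3 + 0.759x4 subject to:
  0.06x1 + 1x2 + 0.02x3 + 1x4 ≥ 0.55   (fines)
  x3 ≤ 0.8
  x1, x2, x3, x4 ≥ 0.
At the optimum only Portland cement is positive (recycled aggregate, crushed granite, silica fume = 0). There the fines constraint is tight.
Solving gives x2 = 0.55.
Hence cost = 0.17·0.55 = €0.093500.

€0.0935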